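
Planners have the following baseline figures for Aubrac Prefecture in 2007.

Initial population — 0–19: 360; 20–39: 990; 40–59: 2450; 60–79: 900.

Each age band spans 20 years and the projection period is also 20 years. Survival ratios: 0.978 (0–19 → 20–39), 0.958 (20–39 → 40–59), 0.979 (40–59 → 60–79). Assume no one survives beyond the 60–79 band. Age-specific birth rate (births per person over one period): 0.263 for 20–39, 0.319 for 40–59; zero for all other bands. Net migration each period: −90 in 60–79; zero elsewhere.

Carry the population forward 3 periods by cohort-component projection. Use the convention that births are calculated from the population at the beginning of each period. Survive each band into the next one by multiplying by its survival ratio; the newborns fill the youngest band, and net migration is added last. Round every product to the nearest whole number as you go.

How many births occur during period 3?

(Bands numbered youngest = 1 to oldest = 4.)
After projecting period 1:
Births: 990 * 0.263 = 260 ; 2450 * 0.319 = 782 ⇒ total 1042
Band 2: 360 * 0.978 = 352
Band 3: 990 * 0.958 = 948
Band 4: 2450 * 0.979 = 2399
Net migration: Band 4 − 90 → 2309
End of period: [1042, 352, 948, 2309]
After projecting period 2:
Births: 352 * 0.263 = 93 ; 948 * 0.319 = 302 ⇒ total 395
Band 2: 1042 * 0.978 = 1019
Band 3: 352 * 0.958 = 337
Band 4: 948 * 0.979 = 928
Net migration: Band 4 − 90 → 838
End of period: [395, 1019, 337, 838]
After projecting period 3:
Births: 1019 * 0.263 = 268 ; 337 * 0.319 = 108 ⇒ total 376
Band 2: 395 * 0.978 = 386
Band 3: 1019 * 0.958 = 976
Band 4: 337 * 0.979 = 330
Net migration: Band 4 − 90 → 240
End of period: [376, 386, 976, 240]

376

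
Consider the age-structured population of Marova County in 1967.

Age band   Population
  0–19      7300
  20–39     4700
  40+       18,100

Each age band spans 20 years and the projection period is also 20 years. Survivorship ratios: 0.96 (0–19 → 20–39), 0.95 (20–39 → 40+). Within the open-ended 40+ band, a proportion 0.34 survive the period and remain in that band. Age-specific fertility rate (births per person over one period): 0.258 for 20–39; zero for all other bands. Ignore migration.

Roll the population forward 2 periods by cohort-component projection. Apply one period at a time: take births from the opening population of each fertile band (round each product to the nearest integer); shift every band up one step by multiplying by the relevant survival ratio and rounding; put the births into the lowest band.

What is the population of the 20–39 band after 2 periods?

Let band 1 be 0–19 through band 3 = 40+.
— Period 1 —
Births: 4700 × 0.258 = 1213
Band 2: 7300 × 0.96 = 7008
Band 3: 4700 × 0.95 + 18100 × 0.34 = 4465 + 6154 = 10619
Population now: 0–19=1213, 20–39=7008, 40+=10619
— Period 2 —
Births: 7008 × 0.258 = 1808
Band 2: 1213 × 0.96 = 1164
Band 3: 7008 × 0.95 + 10619 × 0.34 = 6658 + 3610 = 10268
Population now: 0–19=1808, 20–39=1164, 40+=10268

1164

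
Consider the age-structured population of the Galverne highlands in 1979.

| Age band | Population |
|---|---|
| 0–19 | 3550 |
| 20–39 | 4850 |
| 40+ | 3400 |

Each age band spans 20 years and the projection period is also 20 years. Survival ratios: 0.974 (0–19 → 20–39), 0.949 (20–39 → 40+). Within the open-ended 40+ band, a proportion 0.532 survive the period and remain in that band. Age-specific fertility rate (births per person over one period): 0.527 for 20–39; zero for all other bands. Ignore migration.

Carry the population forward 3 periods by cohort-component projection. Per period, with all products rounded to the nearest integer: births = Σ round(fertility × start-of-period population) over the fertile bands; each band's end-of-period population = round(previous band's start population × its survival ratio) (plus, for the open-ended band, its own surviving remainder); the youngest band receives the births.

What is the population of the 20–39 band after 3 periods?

Period 1:
Births: 4850 × 0.527 = 2556
20–39: 3550 × 0.974 = 3458
40+: 4850 × 0.949 + 3400 × 0.532 = 4603 + 1809 = 6412
Population now: 0–19=2556, 20–39=3458, 40+=6412
Period 2:
Births: 3458 × 0.527 = 1822
20–39: 2556 × 0.974 = 2490
40+: 3458 × 0.949 + 6412 × 0.532 = 3282 + 3411 = 6693
Population now: 0–19=1822, 20–39=2490, 40+=6693
Period 3:
Births: 2490 × 0.527 = 1312
20–39: 1822 × 0.974 = 1775
40+: 2490 × 0.949 + 6693 × 0.532 = 2363 + 3561 = 5924
Population now: 0–19=1312, 20–39=1775, 40+=5924

1775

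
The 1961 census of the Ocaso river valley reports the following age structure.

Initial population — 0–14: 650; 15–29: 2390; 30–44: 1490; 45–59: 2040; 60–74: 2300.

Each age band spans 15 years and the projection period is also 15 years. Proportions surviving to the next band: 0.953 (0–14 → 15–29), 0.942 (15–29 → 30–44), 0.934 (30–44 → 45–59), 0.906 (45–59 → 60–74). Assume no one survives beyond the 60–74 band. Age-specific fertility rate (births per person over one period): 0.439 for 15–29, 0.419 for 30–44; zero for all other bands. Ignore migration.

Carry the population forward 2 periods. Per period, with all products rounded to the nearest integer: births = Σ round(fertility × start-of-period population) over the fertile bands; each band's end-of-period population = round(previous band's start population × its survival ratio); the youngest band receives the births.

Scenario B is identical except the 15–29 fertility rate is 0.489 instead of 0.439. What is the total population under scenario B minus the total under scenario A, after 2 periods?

146

— Period 1 —
Births: 2390 × 0.439 = 1049 ; 1490 × 0.419 = 624 → 1673
15–29: 650 × 0.953 = 619
30–44: 2390 × 0.942 = 2251
45–59: 1490 × 0.934 = 1392
60–74: 2040 × 0.906 = 1848
Population now: 0–14=1673, 15–29=619, 30–44=2251, 45–59=1392, 60–74=1848
— Period 2 —
Births: 619 × 0.439 = 272 ; 2251 × 0.419 = 943 → 1215
15–29: 1673 × 0.953 = 1594
30–44: 619 × 0.942 = 583
45–59: 2251 × 0.934 = 2102
60–74: 1392 × 0.906 = 1261
Population now: 0–14=1215, 15–29=1594, 30–44=583, 45–59=2102, 60–74=1261
Scenario A total after 2 periods: 6755
Scenario B projection —
— Period 1 —
Births: 2390 × 0.489 = 1169 ; 1490 × 0.419 = 624 → 1793
15–29: 650 × 0.953 = 619
30–44: 2390 × 0.942 = 2251
45–59: 1490 × 0.934 = 1392
60–74: 2040 × 0.906 = 1848
Population now: 0–14=1793, 15–29=619, 30–44=2251, 45–59=1392, 60–74=1848
— Period 2 —
Births: 619 × 0.489 = 303 ; 2251 × 0.419 = 943 → 1246
15–29: 1793 × 0.953 = 1709
30–44: 619 × 0.942 = 583
45–59: 2251 × 0.934 = 2102
60–74: 1392 × 0.906 = 1261
Population now: 0–14=1246, 15–29=1709, 30–44=583, 45–59=2102, 60–74=1261
Scenario B total after 2 periods: 6901
Difference B − A = 6901 − 6755 = 146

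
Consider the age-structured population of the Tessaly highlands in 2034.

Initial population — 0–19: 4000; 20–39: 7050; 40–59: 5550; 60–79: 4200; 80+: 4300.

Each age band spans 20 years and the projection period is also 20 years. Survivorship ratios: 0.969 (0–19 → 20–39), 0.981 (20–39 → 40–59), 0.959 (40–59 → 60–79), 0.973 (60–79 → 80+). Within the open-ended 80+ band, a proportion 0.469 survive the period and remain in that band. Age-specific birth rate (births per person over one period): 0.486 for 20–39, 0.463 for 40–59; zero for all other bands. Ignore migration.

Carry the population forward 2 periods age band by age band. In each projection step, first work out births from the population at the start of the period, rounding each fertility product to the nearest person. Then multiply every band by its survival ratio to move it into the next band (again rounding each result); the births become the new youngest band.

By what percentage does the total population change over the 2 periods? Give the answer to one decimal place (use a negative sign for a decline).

Period 1:
Births: 7050 * 0.486 = 3426  |  5550 * 0.463 = 2570 → total 5996
20–39: 4000 * 0.969 = 3876
40–59: 7050 * 0.981 = 6916
60–79: 5550 * 0.959 = 5322
80+: 4200 * 0.973 + 4300 * 0.469 = 4087 + 2017 = 6104
Population now: 0–19=5996, 20–39=3876, 40–59=6916, 60–79=5322, 80+=6104
Period 2:
Births: 3876 * 0.486 = 1884  |  6916 * 0.463 = 3202 → total 5086
20–39: 5996 * 0.969 = 5810
40–59: 3876 * 0.981 = 3802
60–79: 6916 * 0.959 = 6632
80+: 5322 * 0.973 + 6104 * 0.469 = 5178 + 2863 = 8041
Population now: 0–19=5086, 20–39=5810, 40–59=3802, 60–79=6632, 80+=8041
Total: 25100 → 29371; change = 4271; percentage change = 17.0%

17.0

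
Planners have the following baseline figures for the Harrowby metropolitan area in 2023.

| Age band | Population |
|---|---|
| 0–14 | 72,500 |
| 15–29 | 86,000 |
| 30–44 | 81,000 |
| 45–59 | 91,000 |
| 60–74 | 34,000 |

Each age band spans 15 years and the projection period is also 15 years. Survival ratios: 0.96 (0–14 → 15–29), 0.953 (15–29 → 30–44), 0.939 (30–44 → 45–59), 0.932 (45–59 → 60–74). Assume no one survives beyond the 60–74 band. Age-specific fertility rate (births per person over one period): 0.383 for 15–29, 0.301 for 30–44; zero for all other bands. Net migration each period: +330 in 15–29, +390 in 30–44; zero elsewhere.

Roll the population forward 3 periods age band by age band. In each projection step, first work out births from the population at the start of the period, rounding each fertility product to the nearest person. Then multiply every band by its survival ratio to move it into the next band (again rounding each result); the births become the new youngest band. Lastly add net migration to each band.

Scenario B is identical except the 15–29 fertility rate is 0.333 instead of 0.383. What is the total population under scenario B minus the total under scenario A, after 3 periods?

-11432

Numbering the groups 1..5 from youngest to oldest:
Period 1:
Births: 86000 × 0.383 = 32938, 81000 × 0.301 = 24381 → total 57319
Group 2: 72500 × 0.96 = 69600
Group 3: 86000 × 0.953 = 81958
Group 4: 81000 × 0.939 = 76059
Group 5: 91000 × 0.932 = 84812
Net migration: Group 2 + 330 → 69930; Group 3 + 390 → 82348
Population now: 0–14=57319, 15–29=69930, 30–44=82348, 45–59=76059, 60–74=84812
Period 2:
Births: 69930 × 0.383 = 26783, 82348 × 0.301 = 24787 → total 51570
Group 2: 57319 × 0.96 = 55026
Group 3: 69930 × 0.953 = 66643
Group 4: 82348 × 0.939 = 77325
Group 5: 76059 × 0.932 = 70887
Net migration: Group 2 + 330 → 55356; Group 3 + 390 → 67033
Population now: 0–14=51570, 15–29=55356, 30–44=67033, 45–59=77325, 60–74=70887
Period 3:
Births: 55356 × 0.383 = 21201, 67033 × 0.301 = 20177 → total 41378
Group 2: 51570 × 0.96 = 49507
Group 3: 55356 × 0.953 = 52754
Group 4: 67033 × 0.939 = 62944
Group 5: 77325 × 0.932 = 72067
Net migration: Group 2 + 330 → 49837; Group 3 + 390 → 53144
Population now: 0–14=41378, 15–29=49837, 30–44=53144, 45–59=62944, 60–74=72067
Scenario A total after 3 periods: 279370
Scenario B projection —
Period 1:
Births: 86000 × 0.333 = 28638, 81000 × 0.301 = 24381 → total 53019
Group 2: 72500 × 0.96 = 69600
Group 3: 86000 × 0.953 = 81958
Group 4: 81000 × 0.939 = 76059
Group 5: 91000 × 0.932 = 84812
Net migration: Group 2 + 330 → 69930; Group 3 + 390 → 82348
Population now: 0–14=53019, 15–29=69930, 30–44=82348, 45–59=76059, 60–74=84812
Period 2:
Births: 69930 × 0.333 = 23287, 82348 × 0.301 = 24787 → total 48074
Group 2: 53019 × 0.96 = 50898
Group 3: 69930 × 0.953 = 66643
Group 4: 82348 × 0.939 = 77325
Group 5: 76059 × 0.932 = 70887
Net migration: Group 2 + 330 → 51228; Group 3 + 390 → 67033
Population now: 0–14=48074, 15–29=51228, 30–44=67033, 45–59=77325, 60–74=70887
Period 3:
Births: 51228 × 0.333 = 17059, 67033 × 0.301 = 20177 → total 37236
Group 2: 48074 × 0.96 = 46151
Group 3: 51228 × 0.953 = 48820
Group 4: 67033 × 0.939 = 62944
Group 5: 77325 × 0.932 = 72067
Net migration: Group 2 + 330 → 46481; Group 3 + 390 → 49210
Population now: 0–14=37236, 15–29=46481, 30–44=49210, 45–59=62944, 60–74=72067
Scenario B total after 3 periods: 267938
Difference B − A = 267938 − 279370 = -11432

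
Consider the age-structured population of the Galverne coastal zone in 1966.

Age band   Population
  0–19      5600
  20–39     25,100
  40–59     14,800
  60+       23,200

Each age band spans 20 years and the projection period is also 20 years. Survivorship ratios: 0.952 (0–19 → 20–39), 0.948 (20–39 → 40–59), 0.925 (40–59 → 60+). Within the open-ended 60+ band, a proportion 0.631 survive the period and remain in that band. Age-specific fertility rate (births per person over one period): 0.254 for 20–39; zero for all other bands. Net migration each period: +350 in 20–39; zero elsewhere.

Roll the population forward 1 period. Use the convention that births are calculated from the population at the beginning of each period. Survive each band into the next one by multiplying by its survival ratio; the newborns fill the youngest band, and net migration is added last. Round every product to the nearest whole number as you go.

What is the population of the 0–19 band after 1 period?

Period 1:
Births: 25100 × 0.254 = 6375
20–39: 5600 × 0.952 = 5331
40–59: 25100 × 0.948 = 23795
60+: 14800 × 0.925 + 23200 × 0.631 = 13690 + 14639 = 28329
Net migration: 20–39 + 350 → 5681
Population now: 0–19=6375, 20–39=5681, 40–59=23795, 60+=28329

6375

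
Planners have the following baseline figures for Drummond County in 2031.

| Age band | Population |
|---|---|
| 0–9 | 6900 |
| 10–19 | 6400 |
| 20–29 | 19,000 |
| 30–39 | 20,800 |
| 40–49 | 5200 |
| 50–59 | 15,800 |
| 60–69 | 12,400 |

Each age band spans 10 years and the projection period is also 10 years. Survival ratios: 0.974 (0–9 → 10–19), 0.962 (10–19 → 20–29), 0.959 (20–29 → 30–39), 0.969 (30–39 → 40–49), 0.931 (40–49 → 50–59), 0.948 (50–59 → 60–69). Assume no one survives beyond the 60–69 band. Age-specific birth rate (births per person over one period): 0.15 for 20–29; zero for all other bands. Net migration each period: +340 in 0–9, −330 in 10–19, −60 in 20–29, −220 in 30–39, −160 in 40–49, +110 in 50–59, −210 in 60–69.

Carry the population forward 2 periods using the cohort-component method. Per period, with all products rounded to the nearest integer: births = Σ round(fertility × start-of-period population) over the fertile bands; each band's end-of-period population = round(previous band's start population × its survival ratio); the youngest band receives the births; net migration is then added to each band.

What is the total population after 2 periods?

56239

Numbering the bands 1..7 from youngest to oldest:
After projecting period 1:
Births: 19000 × 0.15 = 2850
Band 2: 6900 × 0.974 = 6721
Band 3: 6400 × 0.962 = 6157
Band 4: 19000 × 0.959 = 18221
Band 5: 20800 × 0.969 = 20155
Band 6: 5200 × 0.931 = 4841
Band 7: 15800 × 0.948 = 14978
Net migration: Band 1 + 340 → 3190; Band 2 − 330 → 6391; Band 3 − 60 → 6097; Band 4 − 220 → 18001; Band 5 − 160 → 19995; Band 6 + 110 → 4951; Band 7 − 210 → 14768
→ [3190, 6391, 6097, 18001, 19995, 4951, 14768]
After projecting period 2:
Births: 6097 × 0.15 = 915
Band 2: 3190 × 0.974 = 3107
Band 3: 6391 × 0.962 = 6148
Band 4: 6097 × 0.959 = 5847
Band 5: 18001 × 0.969 = 17443
Band 6: 19995 × 0.931 = 18615
Band 7: 4951 × 0.948 = 4694
Net migration: Band 1 + 340 → 1255; Band 2 − 330 → 2777; Band 3 − 60 → 6088; Band 4 − 220 → 5627; Band 5 − 160 → 17283; Band 6 + 110 → 18725; Band 7 − 210 → 4484
→ [1255, 2777, 6088, 5627, 17283, 18725, 4484]
Total after period 2: 1255 + 2777 + 6088 + 5627 + 17283 + 18725 + 4484 = 56239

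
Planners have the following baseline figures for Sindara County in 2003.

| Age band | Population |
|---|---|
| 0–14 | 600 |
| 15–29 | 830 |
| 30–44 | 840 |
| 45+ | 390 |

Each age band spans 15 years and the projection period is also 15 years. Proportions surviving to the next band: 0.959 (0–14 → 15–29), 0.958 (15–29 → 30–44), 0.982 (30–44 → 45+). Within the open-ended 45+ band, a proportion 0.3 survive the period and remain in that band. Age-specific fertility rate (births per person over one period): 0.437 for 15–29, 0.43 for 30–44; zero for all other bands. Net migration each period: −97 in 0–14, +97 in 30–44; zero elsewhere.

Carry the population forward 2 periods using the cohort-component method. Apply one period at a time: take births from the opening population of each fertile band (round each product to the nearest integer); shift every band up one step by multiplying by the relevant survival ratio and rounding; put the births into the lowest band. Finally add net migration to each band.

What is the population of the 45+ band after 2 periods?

After projecting period 1:
Births: 830 * 0.437 = 363  |  840 * 0.43 = 361 — total 724
15–29: 600 * 0.959 = 575
30–44: 830 * 0.958 = 795
45+: 840 * 0.982 + 390 * 0.3 = 825 + 117 = 942
Net migration: 0–14 − 97 → 627; 30–44 + 97 → 892
Giving 627 / 575 / 892 / 942.
After projecting period 2:
Births: 575 * 0.437 = 251  |  892 * 0.43 = 384 — total 635
15–29: 627 * 0.959 = 601
30–44: 575 * 0.958 = 551
45+: 892 * 0.982 + 942 * 0.3 = 876 + 283 = 1159
Net migration: 0–14 − 97 → 538; 30–44 + 97 → 648
Giving 538 / 601 / 648 / 1159.

1159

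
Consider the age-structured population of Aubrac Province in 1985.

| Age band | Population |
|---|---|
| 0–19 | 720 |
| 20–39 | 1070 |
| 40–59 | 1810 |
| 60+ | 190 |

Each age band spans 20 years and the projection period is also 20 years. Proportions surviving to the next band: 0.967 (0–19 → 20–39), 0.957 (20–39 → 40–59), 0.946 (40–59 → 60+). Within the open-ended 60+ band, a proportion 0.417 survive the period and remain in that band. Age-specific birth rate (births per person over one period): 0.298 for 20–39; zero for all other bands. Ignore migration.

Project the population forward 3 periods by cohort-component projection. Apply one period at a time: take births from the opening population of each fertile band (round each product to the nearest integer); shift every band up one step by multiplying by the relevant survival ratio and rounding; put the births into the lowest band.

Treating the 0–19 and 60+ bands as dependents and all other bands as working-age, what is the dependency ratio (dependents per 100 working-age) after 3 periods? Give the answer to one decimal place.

290.5

Period 1:
Births: 1070 * 0.298 = 319
20–39: 720 * 0.967 = 696
40–59: 1070 * 0.957 = 1024
60+: 1810 * 0.946 + 190 * 0.417 = 1712 + 79 = 1791
Population now: 0–19=319, 20–39=696, 40–59=1024, 60+=1791
Period 2:
Births: 696 * 0.298 = 207
20–39: 319 * 0.967 = 308
40–59: 696 * 0.957 = 666
60+: 1024 * 0.946 + 1791 * 0.417 = 969 + 747 = 1716
Population now: 0–19=207, 20–39=308, 40–59=666, 60+=1716
Period 3:
Births: 308 * 0.298 = 92
20–39: 207 * 0.967 = 200
40–59: 308 * 0.957 = 295
60+: 666 * 0.946 + 1716 * 0.417 = 630 + 716 = 1346
Population now: 0–19=92, 20–39=200, 40–59=295, 60+=1346
Dependents (band 0–19 + band 60+) = 92 + 1346 = 1438; working-age = 495; ratio = 1438/495 × 100 = 290.5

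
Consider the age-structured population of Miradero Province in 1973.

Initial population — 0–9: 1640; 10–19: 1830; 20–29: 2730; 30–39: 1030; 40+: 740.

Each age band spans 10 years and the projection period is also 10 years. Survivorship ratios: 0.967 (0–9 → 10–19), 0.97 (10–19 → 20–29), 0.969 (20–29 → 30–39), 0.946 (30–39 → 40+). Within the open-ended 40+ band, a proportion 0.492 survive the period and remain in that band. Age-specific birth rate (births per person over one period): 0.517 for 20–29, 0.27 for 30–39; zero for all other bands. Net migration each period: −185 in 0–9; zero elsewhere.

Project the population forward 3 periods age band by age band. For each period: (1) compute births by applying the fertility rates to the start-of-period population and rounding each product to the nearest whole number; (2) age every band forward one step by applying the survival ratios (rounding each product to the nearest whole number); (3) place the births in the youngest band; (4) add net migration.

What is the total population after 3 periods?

Numbering the bands 1..5 from youngest to oldest:
After projecting period 1:
Births: 2730 × 0.517 = 1411  |  1030 × 0.27 = 278 → total 1689
Band 2: 1640 × 0.967 = 1586
Band 3: 1830 × 0.97 = 1775
Band 4: 2730 × 0.969 = 2645
Band 5: 1030 × 0.946 + 740 × 0.492 = 974 + 364 = 1338
Net migration: Band 1 − 185 → 1504
End of period: [1504, 1586, 1775, 2645, 1338]
After projecting period 2:
Births: 1775 × 0.517 = 918  |  2645 × 0.27 = 714 → total 1632
Band 2: 1504 × 0.967 = 1454
Band 3: 1586 × 0.97 = 1538
Band 4: 1775 × 0.969 = 1720
Band 5: 2645 × 0.946 + 1338 × 0.492 = 2502 + 658 = 3160
Net migration: Band 1 − 185 → 1447
End of period: [1447, 1454, 1538, 1720, 3160]
After projecting period 3:
Births: 1538 × 0.517 = 795  |  1720 × 0.27 = 464 → total 1259
Band 2: 1447 × 0.967 = 1399
Band 3: 1454 × 0.97 = 1410
Band 4: 1538 × 0.969 = 1490
Band 5: 1720 × 0.946 + 3160 × 0.492 = 1627 + 1555 = 3182
Net migration: Band 1 − 185 → 1074
End of period: [1074, 1399, 1410, 1490, 3182]
Total after period 3: 1074 + 1399 + 1410 + 1490 + 3182 = 8555

8555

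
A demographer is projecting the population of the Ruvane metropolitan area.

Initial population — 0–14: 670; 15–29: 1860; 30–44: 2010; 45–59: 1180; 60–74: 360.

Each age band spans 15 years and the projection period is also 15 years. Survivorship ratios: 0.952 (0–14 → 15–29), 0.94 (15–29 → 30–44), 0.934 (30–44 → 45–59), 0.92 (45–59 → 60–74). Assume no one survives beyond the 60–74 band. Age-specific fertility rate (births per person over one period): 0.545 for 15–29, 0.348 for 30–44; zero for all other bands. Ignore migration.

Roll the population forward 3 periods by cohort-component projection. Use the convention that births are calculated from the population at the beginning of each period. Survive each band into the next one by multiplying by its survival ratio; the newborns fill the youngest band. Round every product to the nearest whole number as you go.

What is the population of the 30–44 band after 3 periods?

Period 1:
Births: 1860 × 0.545 = 1014 ; 2010 × 0.348 = 699 ⇒ total 1713
15–29: 670 × 0.952 = 638
30–44: 1860 × 0.94 = 1748
45–59: 2010 × 0.934 = 1877
60–74: 1180 × 0.92 = 1086
→ [1713, 638, 1748, 1877, 1086]
Period 2:
Births: 638 × 0.545 = 348 ; 1748 × 0.348 = 608 ⇒ total 956
15–29: 1713 × 0.952 = 1631
30–44: 638 × 0.94 = 600
45–59: 1748 × 0.934 = 1633
60–74: 1877 × 0.92 = 1727
→ [956, 1631, 600, 1633, 1727]
Period 3:
Births: 1631 × 0.545 = 889 ; 600 × 0.348 = 209 ⇒ total 1098
15–29: 956 × 0.952 = 910
30–44: 1631 × 0.94 = 1533
45–59: 600 × 0.934 = 560
60–74: 1633 × 0.92 = 1502
→ [1098, 910, 1533, 560, 1502]

1533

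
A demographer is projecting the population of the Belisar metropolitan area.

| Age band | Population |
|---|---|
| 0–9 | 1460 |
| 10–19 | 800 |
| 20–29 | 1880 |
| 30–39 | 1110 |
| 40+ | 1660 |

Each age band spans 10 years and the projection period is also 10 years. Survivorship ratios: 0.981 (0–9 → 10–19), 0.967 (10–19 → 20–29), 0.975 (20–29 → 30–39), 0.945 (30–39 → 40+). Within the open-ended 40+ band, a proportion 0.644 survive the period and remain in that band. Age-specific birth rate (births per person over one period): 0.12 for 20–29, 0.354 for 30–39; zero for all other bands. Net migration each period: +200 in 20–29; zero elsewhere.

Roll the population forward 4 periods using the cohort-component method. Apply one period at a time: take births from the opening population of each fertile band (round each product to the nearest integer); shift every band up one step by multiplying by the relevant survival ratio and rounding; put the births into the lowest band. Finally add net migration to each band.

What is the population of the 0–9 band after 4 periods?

641

(Bands numbered youngest = 1 to oldest = 5.)
Period 1.
Births: 1880 × 0.12 = 226  |  1110 × 0.354 = 393 → total 619
Band 2: 1460 × 0.981 = 1432
Band 3: 800 × 0.967 = 774
Band 4: 1880 × 0.975 = 1833
Band 5: 1110 × 0.945 + 1660 × 0.644 = 1049 + 1069 = 2118
Net migration: Band 3 + 200 → 974
→ [619, 1432, 974, 1833, 2118]
Period 2.
Births: 974 × 0.12 = 117  |  1833 × 0.354 = 649 → total 766
Band 2: 619 × 0.981 = 607
Band 3: 1432 × 0.967 = 1385
Band 4: 974 × 0.975 = 950
Band 5: 1833 × 0.945 + 2118 × 0.644 = 1732 + 1364 = 3096
Net migration: Band 3 + 200 → 1585
→ [766, 607, 1585, 950, 3096]
Period 3.
Births: 1585 × 0.12 = 190  |  950 × 0.354 = 336 → total 526
Band 2: 766 × 0.981 = 751
Band 3: 607 × 0.967 = 587
Band 4: 1585 × 0.975 = 1545
Band 5: 950 × 0.945 + 3096 × 0.644 = 898 + 1994 = 2892
Net migration: Band 3 + 200 → 787
→ [526, 751, 787, 1545, 2892]
Period 4.
Births: 787 × 0.12 = 94  |  1545 × 0.354 = 547 → total 641
Band 2: 526 × 0.981 = 516
Band 3: 751 × 0.967 = 726
Band 4: 787 × 0.975 = 767
Band 5: 1545 × 0.945 + 2892 × 0.644 = 1460 + 1862 = 3322
Net migration: Band 3 + 200 → 926
→ [641, 516, 926, 767, 3322]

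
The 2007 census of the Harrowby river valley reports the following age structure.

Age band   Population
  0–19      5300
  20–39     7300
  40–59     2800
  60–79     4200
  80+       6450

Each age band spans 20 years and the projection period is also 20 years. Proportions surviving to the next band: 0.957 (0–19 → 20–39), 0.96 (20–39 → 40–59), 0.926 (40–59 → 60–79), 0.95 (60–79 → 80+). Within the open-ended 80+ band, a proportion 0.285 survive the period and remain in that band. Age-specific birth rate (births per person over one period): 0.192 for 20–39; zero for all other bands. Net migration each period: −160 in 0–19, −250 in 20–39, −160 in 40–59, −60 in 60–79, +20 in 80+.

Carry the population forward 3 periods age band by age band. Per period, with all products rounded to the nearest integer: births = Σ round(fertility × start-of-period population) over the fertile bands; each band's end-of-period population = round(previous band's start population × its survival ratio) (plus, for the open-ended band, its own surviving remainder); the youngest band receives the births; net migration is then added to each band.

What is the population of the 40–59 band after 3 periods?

741

Let group 1 be 0–19 through group 5 = 80+.
Period 1.
Births: 7300 × 0.192 = 1402
Group 2: 5300 × 0.957 = 5072
Group 3: 7300 × 0.96 = 7008
Group 4: 2800 × 0.926 = 2593
Group 5: 4200 × 0.95 + 6450 × 0.285 = 3990 + 1838 = 5828
Net migration: Group 1 − 160 → 1242; Group 2 − 250 → 4822; Group 3 − 160 → 6848; Group 4 − 60 → 2533; Group 5 + 20 → 5848
Giving 1242 / 4822 / 6848 / 2533 / 5848.
Period 2.
Births: 4822 × 0.192 = 926
Group 2: 1242 × 0.957 = 1189
Group 3: 4822 × 0.96 = 4629
Group 4: 6848 × 0.926 = 6341
Group 5: 2533 × 0.95 + 5848 × 0.285 = 2406 + 1667 = 4073
Net migration: Group 1 − 160 → 766; Group 2 − 250 → 939; Group 3 − 160 → 4469; Group 4 − 60 → 6281; Group 5 + 20 → 4093
Giving 766 / 939 / 4469 / 6281 / 4093.
Period 3.
Births: 939 × 0.192 = 180
Group 2: 766 × 0.957 = 733
Group 3: 939 × 0.96 = 901
Group 4: 4469 × 0.926 = 4138
Group 5: 6281 × 0.95 + 4093 × 0.285 = 5967 + 1167 = 7134
Net migration: Group 1 − 160 → 20; Group 2 − 250 → 483; Group 3 − 160 → 741; Group 4 − 60 → 4078; Group 5 + 20 → 7154
Giving 20 / 483 / 741 / 4078 / 7154.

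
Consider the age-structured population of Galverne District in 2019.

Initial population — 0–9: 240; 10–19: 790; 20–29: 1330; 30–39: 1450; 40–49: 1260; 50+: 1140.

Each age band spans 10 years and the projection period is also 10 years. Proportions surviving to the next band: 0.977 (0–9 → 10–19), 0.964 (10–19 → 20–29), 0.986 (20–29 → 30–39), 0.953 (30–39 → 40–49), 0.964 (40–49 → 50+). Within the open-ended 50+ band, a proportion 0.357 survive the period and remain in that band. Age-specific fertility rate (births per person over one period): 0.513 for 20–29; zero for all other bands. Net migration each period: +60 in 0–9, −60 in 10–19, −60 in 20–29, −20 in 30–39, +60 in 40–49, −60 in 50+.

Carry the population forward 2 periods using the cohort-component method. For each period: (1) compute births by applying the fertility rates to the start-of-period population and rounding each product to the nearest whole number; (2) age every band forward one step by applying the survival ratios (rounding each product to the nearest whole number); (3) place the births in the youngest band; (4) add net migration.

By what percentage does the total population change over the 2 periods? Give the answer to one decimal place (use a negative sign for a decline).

— Period 1 —
Births: 1330 * 0.513 = 682
10–19: 240 * 0.977 = 234
20–29: 790 * 0.964 = 762
30–39: 1330 * 0.986 = 1311
40–49: 1450 * 0.953 = 1382
50+: 1260 * 0.964 + 1140 * 0.357 = 1215 + 407 = 1622
Net migration: 0–9 + 60 → 742; 10–19 − 60 → 174; 20–29 − 60 → 702; 30–39 − 20 → 1291; 40–49 + 60 → 1442; 50+ − 60 → 1562
Giving 742 / 174 / 702 / 1291 / 1442 / 1562.
— Period 2 —
Births: 702 * 0.513 = 360
10–19: 742 * 0.977 = 725
20–29: 174 * 0.964 = 168
30–39: 702 * 0.986 = 692
40–49: 1291 * 0.953 = 1230
50+: 1442 * 0.964 + 1562 * 0.357 = 1390 + 558 = 1948
Net migration: 0–9 + 60 → 420; 10–19 − 60 → 665; 20–29 − 60 → 108; 30–39 − 20 → 672; 40–49 + 60 → 1290; 50+ − 60 → 1888
Giving 420 / 665 / 108 / 672 / 1290 / 1888.
Total: 6210 → 5043; change = -1167; percentage change = -18.8%

-18.8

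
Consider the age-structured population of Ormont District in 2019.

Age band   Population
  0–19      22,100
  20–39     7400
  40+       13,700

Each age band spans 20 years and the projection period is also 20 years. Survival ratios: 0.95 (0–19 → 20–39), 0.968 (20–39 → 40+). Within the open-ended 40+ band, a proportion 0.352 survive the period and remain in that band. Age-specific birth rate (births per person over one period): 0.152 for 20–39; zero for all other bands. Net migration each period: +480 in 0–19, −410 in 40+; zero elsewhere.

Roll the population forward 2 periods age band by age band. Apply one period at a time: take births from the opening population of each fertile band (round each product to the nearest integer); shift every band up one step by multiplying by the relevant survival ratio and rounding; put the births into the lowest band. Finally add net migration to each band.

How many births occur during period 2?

Period 1.
Births: 7400 × 0.152 = 1125
20–39: 22100 × 0.95 = 20995
40+: 7400 × 0.968 + 13700 × 0.352 = 7163 + 4822 = 11985
Net migration: 0–19 + 480 → 1605; 40+ − 410 → 11575
Giving 1605 / 20995 / 11575.
Period 2.
Births: 20995 × 0.152 = 3191
20–39: 1605 × 0.95 = 1525
40+: 20995 × 0.968 + 11575 × 0.352 = 20323 + 4074 = 24397
Net migration: 0–19 + 480 → 3671; 40+ − 410 → 23987
Giving 3671 / 1525 / 23987.

3191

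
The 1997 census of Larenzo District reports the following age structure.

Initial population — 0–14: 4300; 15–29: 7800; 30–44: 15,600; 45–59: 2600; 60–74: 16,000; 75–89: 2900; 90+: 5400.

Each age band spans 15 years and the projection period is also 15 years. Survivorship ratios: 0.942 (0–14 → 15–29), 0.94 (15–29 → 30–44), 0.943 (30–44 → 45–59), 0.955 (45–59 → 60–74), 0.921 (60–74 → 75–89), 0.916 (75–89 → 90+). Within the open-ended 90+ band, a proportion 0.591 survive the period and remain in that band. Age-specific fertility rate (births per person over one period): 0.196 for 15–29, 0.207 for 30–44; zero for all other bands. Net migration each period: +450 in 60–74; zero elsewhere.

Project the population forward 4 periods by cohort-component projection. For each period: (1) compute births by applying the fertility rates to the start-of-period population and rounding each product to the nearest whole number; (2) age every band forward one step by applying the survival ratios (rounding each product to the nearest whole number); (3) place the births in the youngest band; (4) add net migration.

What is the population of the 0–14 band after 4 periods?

1299

(Groups numbered youngest = 1 to oldest = 7.)
— Period 1 —
Births: 7800 * 0.196 = 1529 ; 15600 * 0.207 = 3229 → total 4758
Group 2: 4300 * 0.942 = 4051
Group 3: 7800 * 0.94 = 7332
Group 4: 15600 * 0.943 = 14711
Group 5: 2600 * 0.955 = 2483
Group 6: 16000 * 0.921 = 14736
Group 7: 2900 * 0.916 + 5400 * 0.591 = 2656 + 3191 = 5847
Net migration: Group 5 + 450 → 2933
End of period: [4758, 4051, 7332, 14711, 2933, 14736, 5847]
— Period 2 —
Births: 4051 * 0.196 = 794 ; 7332 * 0.207 = 1518 → total 2312
Group 2: 4758 * 0.942 = 4482
Group 3: 4051 * 0.94 = 3808
Group 4: 7332 * 0.943 = 6914
Group 5: 14711 * 0.955 = 14049
Group 6: 2933 * 0.921 = 2701
Group 7: 14736 * 0.916 + 5847 * 0.591 = 13498 + 3456 = 16954
Net migration: Group 5 + 450 → 14499
End of period: [2312, 4482, 3808, 6914, 14499, 2701, 16954]
— Period 3 —
Births: 4482 * 0.196 = 878 ; 3808 * 0.207 = 788 → total 1666
Group 2: 2312 * 0.942 = 2178
Group 3: 4482 * 0.94 = 4213
Group 4: 3808 * 0.943 = 3591
Group 5: 6914 * 0.955 = 6603
Group 6: 14499 * 0.921 = 13354
Group 7: 2701 * 0.916 + 16954 * 0.591 = 2474 + 10020 = 12494
Net migration: Group 5 + 450 → 7053
End of period: [1666, 2178, 4213, 3591, 7053, 13354, 12494]
— Period 4 —
Births: 2178 * 0.196 = 427 ; 4213 * 0.207 = 872 → total 1299
Group 2: 1666 * 0.942 = 1569
Group 3: 2178 * 0.94 = 2047
Group 4: 4213 * 0.943 = 3973
Group 5: 3591 * 0.955 = 3429
Group 6: 7053 * 0.921 = 6496
Group 7: 13354 * 0.916 + 12494 * 0.591 = 12232 + 7384 = 19616
Net migration: Group 5 + 450 → 3879
End of period: [1299, 1569, 2047, 3973, 3879, 6496, 19616]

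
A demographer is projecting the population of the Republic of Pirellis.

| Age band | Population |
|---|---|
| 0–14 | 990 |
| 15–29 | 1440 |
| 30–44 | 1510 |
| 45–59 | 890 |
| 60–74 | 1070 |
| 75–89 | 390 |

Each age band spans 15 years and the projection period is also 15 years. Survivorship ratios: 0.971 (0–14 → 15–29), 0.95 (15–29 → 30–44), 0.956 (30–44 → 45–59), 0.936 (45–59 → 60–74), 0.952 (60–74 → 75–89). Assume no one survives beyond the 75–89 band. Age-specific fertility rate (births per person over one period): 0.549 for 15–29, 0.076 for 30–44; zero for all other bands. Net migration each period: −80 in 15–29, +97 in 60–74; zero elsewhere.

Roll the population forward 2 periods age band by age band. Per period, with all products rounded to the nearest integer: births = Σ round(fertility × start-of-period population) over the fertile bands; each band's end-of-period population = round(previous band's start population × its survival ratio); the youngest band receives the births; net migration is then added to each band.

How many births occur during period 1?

906

— Period 1 —
Births: 1440 × 0.549 = 791, 1510 × 0.076 = 115 → 906
15–29: 990 × 0.971 = 961
30–44: 1440 × 0.95 = 1368
45–59: 1510 × 0.956 = 1444
60–74: 890 × 0.936 = 833
75–89: 1070 × 0.952 = 1019
Net migration: 15–29 − 80 → 881; 60–74 + 97 → 930
Population now: 0–14=906, 15–29=881, 30–44=1368, 45–59=1444, 60–74=930, 75–89=1019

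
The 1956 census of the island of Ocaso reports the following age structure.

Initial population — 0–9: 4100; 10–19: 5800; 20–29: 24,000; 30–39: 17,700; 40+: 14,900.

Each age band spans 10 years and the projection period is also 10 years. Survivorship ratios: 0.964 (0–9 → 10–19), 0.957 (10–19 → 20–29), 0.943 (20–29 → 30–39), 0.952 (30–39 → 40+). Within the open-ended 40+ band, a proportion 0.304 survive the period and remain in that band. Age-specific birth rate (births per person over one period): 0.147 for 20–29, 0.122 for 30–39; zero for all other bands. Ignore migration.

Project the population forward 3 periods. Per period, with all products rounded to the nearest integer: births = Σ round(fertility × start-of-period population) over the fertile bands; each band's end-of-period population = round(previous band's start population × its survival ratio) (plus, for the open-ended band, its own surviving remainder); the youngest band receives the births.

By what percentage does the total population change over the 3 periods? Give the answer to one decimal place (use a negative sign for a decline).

-59.5

(Groups numbered youngest = 1 to oldest = 5.)
— Period 1 —
Births: 24000 × 0.147 = 3528, 17700 × 0.122 = 2159 ⇒ total 5687
Group 2: 4100 × 0.964 = 3952
Group 3: 5800 × 0.957 = 5551
Group 4: 24000 × 0.943 = 22632
Group 5: 17700 × 0.952 + 14900 × 0.304 = 16850 + 4530 = 21380
Giving 5687 / 3952 / 5551 / 22632 / 21380.
— Period 2 —
Births: 5551 × 0.147 = 816, 22632 × 0.122 = 2761 ⇒ total 3577
Group 2: 5687 × 0.964 = 5482
Group 3: 3952 × 0.957 = 3782
Group 4: 5551 × 0.943 = 5235
Group 5: 22632 × 0.952 + 21380 × 0.304 = 21546 + 6500 = 28046
Giving 3577 / 5482 / 3782 / 5235 / 28046.
— Period 3 —
Births: 3782 × 0.147 = 556, 5235 × 0.122 = 639 ⇒ total 1195
Group 2: 3577 × 0.964 = 3448
Group 3: 5482 × 0.957 = 5246
Group 4: 3782 × 0.943 = 3566
Group 5: 5235 × 0.952 + 28046 × 0.304 = 4984 + 8526 = 13510
Giving 1195 / 3448 / 5246 / 3566 / 13510.
Total: 66500 → 26965; change = -39535; percentage change = -59.5%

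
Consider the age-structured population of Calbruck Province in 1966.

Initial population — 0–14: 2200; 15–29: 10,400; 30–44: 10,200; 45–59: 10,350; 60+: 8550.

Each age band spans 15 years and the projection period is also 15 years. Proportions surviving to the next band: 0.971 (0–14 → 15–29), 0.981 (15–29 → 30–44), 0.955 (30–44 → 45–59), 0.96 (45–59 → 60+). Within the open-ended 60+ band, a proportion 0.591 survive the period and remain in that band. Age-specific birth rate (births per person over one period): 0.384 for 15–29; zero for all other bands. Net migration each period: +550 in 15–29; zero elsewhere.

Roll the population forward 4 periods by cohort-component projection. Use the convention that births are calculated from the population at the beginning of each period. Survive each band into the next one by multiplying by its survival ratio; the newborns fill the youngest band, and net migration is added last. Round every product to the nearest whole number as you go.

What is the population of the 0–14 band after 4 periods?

(Bands numbered youngest = 1 to oldest = 5.)
Period 1:
Births: 10400 × 0.384 = 3994
Band 2: 2200 × 0.971 = 2136
Band 3: 10400 × 0.981 = 10202
Band 4: 10200 × 0.955 = 9741
Band 5: 10350 × 0.96 + 8550 × 0.591 = 9936 + 5053 = 14989
Net migration: Band 2 + 550 → 2686
Population now: 0–14=3994, 15–29=2686, 30–44=10202, 45–59=9741, 60+=14989
Period 2:
Births: 2686 × 0.384 = 1031
Band 2: 3994 × 0.971 = 3878
Band 3: 2686 × 0.981 = 2635
Band 4: 10202 × 0.955 = 9743
Band 5: 9741 × 0.96 + 14989 × 0.591 = 9351 + 8858 = 18209
Net migration: Band 2 + 550 → 4428
Population now: 0–14=1031, 15–29=4428, 30–44=2635, 45–59=9743, 60+=18209
Period 3:
Births: 4428 × 0.384 = 1700
Band 2: 1031 × 0.971 = 1001
Band 3: 4428 × 0.981 = 4344
Band 4: 2635 × 0.955 = 2516
Band 5: 9743 × 0.96 + 18209 × 0.591 = 9353 + 10762 = 20115
Net migration: Band 2 + 550 → 1551
Population now: 0–14=1700, 15–29=1551, 30–44=4344, 45–59=2516, 60+=20115
Period 4:
Births: 1551 × 0.384 = 596
Band 2: 1700 × 0.971 = 1651
Band 3: 1551 × 0.981 = 1522
Band 4: 4344 × 0.955 = 4149
Band 5: 2516 × 0.96 + 20115 × 0.591 = 2415 + 11888 = 14303
Net migration: Band 2 + 550 → 2201
Population now: 0–14=596, 15–29=2201, 30–44=1522, 45–59=4149, 60+=14303

596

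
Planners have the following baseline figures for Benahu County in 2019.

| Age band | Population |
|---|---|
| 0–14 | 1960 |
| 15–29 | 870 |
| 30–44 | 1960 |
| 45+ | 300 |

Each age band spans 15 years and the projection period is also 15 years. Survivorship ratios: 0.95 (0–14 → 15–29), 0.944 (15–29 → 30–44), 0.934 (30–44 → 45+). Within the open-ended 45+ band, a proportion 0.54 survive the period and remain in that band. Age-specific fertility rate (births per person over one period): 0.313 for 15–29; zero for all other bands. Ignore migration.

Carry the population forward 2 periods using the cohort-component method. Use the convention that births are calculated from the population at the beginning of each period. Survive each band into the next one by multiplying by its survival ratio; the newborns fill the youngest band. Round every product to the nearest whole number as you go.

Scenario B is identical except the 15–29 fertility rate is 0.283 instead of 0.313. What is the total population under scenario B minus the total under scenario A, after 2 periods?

-80

— Period 1 —
Births: 870 * 0.313 = 272
15–29: 1960 * 0.95 = 1862
30–44: 870 * 0.944 = 821
45+: 1960 * 0.934 + 300 * 0.54 = 1831 + 162 = 1993
→ [272, 1862, 821, 1993]
— Period 2 —
Births: 1862 * 0.313 = 583
15–29: 272 * 0.95 = 258
30–44: 1862 * 0.944 = 1758
45+: 821 * 0.934 + 1993 * 0.54 = 767 + 1076 = 1843
→ [583, 258, 1758, 1843]
Scenario A total after 2 periods: 4442
Scenario B projection —
— Period 1 —
Births: 870 * 0.283 = 246
15–29: 1960 * 0.95 = 1862
30–44: 870 * 0.944 = 821
45+: 1960 * 0.934 + 300 * 0.54 = 1831 + 162 = 1993
→ [246, 1862, 821, 1993]
— Period 2 —
Births: 1862 * 0.283 = 527
15–29: 246 * 0.95 = 234
30–44: 1862 * 0.944 = 1758
45+: 821 * 0.934 + 1993 * 0.54 = 767 + 1076 = 1843
→ [527, 234, 1758, 1843]
Scenario B total after 2 periods: 4362
Difference B − A = 4362 − 4442 = -80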